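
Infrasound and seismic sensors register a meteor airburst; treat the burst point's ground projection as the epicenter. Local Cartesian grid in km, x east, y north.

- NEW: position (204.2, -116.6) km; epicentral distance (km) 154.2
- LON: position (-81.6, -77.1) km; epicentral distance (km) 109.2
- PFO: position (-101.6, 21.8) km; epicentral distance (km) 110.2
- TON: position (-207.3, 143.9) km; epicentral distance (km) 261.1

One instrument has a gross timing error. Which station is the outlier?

NEW

Solve using three stations at a time. Using LON, PFO, TON (subtract circle equations pairwise → linear system) gives (x, y) ≈ (4.0, -9.4).
Distances from that point to each station vs reported:
  NEW: calculated 227.1 vs reported 154.2 → residual 72.9 km
  LON: calculated 109.1 vs reported 109.2 → residual 0.1 km
  PFO: calculated 110.1 vs reported 110.2 → residual 0.1 km
  TON: calculated 261.1 vs reported 261.1 → residual 0.0 km
LON, PFO, TON are mutually consistent (residuals ≈ 0); NEW is off by 72.9 km.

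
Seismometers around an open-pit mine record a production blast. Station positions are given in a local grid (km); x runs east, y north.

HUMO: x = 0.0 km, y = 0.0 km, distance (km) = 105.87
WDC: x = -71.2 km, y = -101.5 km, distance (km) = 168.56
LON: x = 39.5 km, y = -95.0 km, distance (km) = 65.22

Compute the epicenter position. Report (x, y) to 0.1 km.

90.7 km east, -54.6 km north

Circle about each station: x² + y² = 105.87²; (x + 71.2)² + (y + 101.5)² = 168.56²; (x − 39.5)² + (y + 95.0)² = 65.22².
Subtracting the HUMO equation from the WDC and LON equations removes the quadratic terms:
-142.4 x − 203.0 y = -1832.33
79.0 x − 190.0 y = 17540.06
Solving the 2×2 system: x ≈ 90.7, y ≈ -54.6 km.
Check against HUMO (with the unrounded x, y): √(x²+y²) = 105.87 ≈ 105.87 km. ✓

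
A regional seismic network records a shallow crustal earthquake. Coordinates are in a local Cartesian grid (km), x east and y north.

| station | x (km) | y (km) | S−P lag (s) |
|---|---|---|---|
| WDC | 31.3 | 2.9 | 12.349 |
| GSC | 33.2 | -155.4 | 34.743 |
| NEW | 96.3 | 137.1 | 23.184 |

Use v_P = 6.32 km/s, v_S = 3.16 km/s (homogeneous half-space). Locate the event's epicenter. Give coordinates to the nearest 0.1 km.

Distance from S−P lag: d = Δt · v_P v_S / (v_P − v_S) = Δt · (6.32·3.16)/(6.32−3.16) ≈ 6.3200·Δt.
So d_WDC = 78.05, d_GSC = 219.58, d_NEW = 146.52 km.
Circle about each station: (x − 31.3)² + (y − 2.9)² = 78.05²; (x − 33.2)² + (y + 155.4)² = 219.58²; (x − 96.3)² + (y − 137.1)² = 146.52².
Subtracting pairs of circle equations eliminates x²+y² and gives linear equations (the radical axes):
3.8 x − 316.6 y = -17860.27
130.0 x + 268.4 y = 11705.69
Solving the 2×2 system: x ≈ -25.8, y ≈ 56.1 km.

-25.8 km east, 56.1 km north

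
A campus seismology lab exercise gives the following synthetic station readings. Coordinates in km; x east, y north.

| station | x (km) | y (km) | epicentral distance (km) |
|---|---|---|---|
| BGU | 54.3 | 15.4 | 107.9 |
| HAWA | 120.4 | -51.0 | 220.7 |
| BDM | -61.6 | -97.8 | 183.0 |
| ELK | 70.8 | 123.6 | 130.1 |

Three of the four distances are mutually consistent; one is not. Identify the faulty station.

Solve using three stations at a time. Using HAWA, BDM, ELK (subtract circle equations pairwise → linear system) gives (x, y) ≈ (-53.4, 85.0).
Distances from that point to each station vs reported:
  BGU: calculated 128.2 vs reported 107.9 → residual 20.3 km
  HAWA: calculated 220.7 vs reported 220.7 → residual 0.0 km
  BDM: calculated 183.0 vs reported 183.0 → residual 0.0 km
  ELK: calculated 130.1 vs reported 130.1 → residual 0.0 km
HAWA, BDM, ELK are mutually consistent (residuals ≈ 0); BGU is off by 20.3 km.

BGU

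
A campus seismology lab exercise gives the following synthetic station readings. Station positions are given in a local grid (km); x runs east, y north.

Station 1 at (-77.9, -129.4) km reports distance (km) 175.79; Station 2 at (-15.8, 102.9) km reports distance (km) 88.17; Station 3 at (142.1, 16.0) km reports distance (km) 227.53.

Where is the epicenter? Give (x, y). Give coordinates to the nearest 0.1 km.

(-83.4, 46.3)

Circle about each station: (x + 77.9)² + (y + 129.4)² = 175.79²; (x + 15.8)² + (y − 102.9)² = 88.17²; (x − 142.1)² + (y − 16.0)² = 227.53².
Subtracting pairs of circle equations eliminates x²+y² and gives linear equations (the radical axes):
124.2 x + 464.6 y = 11153.46
440.0 x + 290.8 y = -23232.14
Solving the 2×2 system: x ≈ -83.4, y ≈ 46.3 km.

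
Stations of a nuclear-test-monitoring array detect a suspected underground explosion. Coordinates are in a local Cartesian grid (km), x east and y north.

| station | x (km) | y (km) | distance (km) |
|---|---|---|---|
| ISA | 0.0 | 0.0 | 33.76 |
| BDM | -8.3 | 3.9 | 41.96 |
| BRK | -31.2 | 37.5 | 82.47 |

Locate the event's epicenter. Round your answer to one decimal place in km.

Circle about each station: x² + y² = 33.76²; (x + 8.3)² + (y − 3.9)² = 41.96²; (x + 31.2)² + (y − 37.5)² = 82.47².
Subtracting pairs of circle equations eliminates x²+y² and gives linear equations (the radical axes):
-16.6 x + 7.8 y = -536.80
-62.4 x + 75.0 y = -3281.87
Solving the 2×2 system: x ≈ 19.3, y ≈ -27.7 km.
Check against ISA (with the unrounded x, y): √(x²+y²) = 33.76 ≈ 33.76 km. ✓

19.3 km east, -27.7 km north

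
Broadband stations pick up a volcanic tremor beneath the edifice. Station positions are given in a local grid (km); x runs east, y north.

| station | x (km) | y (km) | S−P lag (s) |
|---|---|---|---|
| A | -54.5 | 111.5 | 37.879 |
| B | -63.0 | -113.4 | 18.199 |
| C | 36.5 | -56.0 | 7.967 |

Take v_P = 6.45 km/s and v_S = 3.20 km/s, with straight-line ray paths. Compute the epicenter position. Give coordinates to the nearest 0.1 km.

x ≈ 52.2 km, y ≈ -104.1 km

Distance from S−P lag: d = Δt · v_P v_S / (v_P − v_S) = Δt · (6.45·3.20)/(6.45−3.20) ≈ 6.3508·Δt.
So d_A = 240.56, d_B = 115.58, d_C = 50.60 km.
Circle about each station: (x + 54.5)² + (y − 111.5)² = 240.56²; (x + 63.0)² + (y + 113.4)² = 115.58²; (x − 36.5)² + (y + 56.0)² = 50.60².
Subtracting the A equation from the B and C equations removes the quadratic terms:
-17.0 x − 449.8 y = 45936.44
182.0 x − 335.0 y = 44374.50
Solving the 2×2 system: x ≈ 52.2, y ≈ -104.1 km.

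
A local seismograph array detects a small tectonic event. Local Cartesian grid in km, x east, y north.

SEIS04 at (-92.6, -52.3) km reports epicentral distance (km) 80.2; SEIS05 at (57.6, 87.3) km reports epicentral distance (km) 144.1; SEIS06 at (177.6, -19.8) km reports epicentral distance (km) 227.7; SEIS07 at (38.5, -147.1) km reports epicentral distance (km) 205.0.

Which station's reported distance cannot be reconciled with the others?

Solve using three stations at a time. Using SEIS04, SEIS05, SEIS07 (subtract circle equations pairwise → linear system) gives (x, y) ≈ (-72.4, 25.3).
Distances from that point to each station vs reported:
  SEIS04: calculated 80.1 vs reported 80.2 → residual 0.1 km
  SEIS05: calculated 144.1 vs reported 144.1 → residual 0.0 km
  SEIS06: calculated 254.1 vs reported 227.7 → residual 26.4 km
  SEIS07: calculated 205.0 vs reported 205.0 → residual 0.0 km
SEIS04, SEIS05, SEIS07 are mutually consistent (residuals ≈ 0); SEIS06 is off by 26.4 km.

SEIS06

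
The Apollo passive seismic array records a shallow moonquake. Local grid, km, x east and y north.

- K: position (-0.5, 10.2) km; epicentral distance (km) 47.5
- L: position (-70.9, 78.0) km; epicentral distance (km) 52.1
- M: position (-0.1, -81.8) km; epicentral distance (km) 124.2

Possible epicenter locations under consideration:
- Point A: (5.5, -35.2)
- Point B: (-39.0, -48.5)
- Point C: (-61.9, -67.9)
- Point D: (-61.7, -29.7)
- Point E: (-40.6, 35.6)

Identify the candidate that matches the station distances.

Point E

For each candidate, compare |candidate − station| to the reported distance:
Point A: residuals K 1.7, L 84.5, M 77.3 → max 84.5 km
Point B: residuals K 22.7, L 78.4, M 73.0 → max 78.4 km
Point C: residuals K 51.8, L 94.1, M 60.9 → max 94.1 km
Point D: residuals K 25.6, L 56.0, M 43.5 → max 56.0 km
Point E: residuals K 0.0, L 0.0, M 0.0 → max 0.0 km
Only Point E has all residuals ≈ 0.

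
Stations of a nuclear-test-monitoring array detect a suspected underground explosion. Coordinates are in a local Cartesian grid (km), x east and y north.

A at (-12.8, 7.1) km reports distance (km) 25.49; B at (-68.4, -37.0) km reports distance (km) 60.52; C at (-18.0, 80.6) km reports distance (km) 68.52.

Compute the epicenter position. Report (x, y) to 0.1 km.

Circle about each station: (x + 12.8)² + (y − 7.1)² = 25.49²; (x + 68.4)² + (y + 37.0)² = 60.52²; (x + 18.0)² + (y − 80.6)² = 68.52².
Subtracting the A equation from the B and C equations removes the quadratic terms:
-111.2 x − 88.2 y = 2820.38
-10.4 x + 147.0 y = 2560.86
Solving the 2×2 system: x ≈ -37.1, y ≈ 14.8 km.

-37.1 km east, 14.8 km north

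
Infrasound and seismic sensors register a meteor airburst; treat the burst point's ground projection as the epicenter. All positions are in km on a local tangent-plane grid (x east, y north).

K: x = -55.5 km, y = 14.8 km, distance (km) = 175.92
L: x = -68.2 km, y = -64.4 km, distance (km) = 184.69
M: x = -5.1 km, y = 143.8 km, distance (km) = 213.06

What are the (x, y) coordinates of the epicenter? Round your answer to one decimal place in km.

(113.8, -33.0)

Circle about each station: (x + 55.5)² + (y − 14.8)² = 175.92²; (x + 68.2)² + (y + 64.4)² = 184.69²; (x + 5.1)² + (y − 143.8)² = 213.06².
Subtracting the K equation from the L and M equations removes the quadratic terms:
-25.4 x − 158.4 y = 2336.76
100.8 x + 258.0 y = 2958.44
Solving the 2×2 system: x ≈ 113.8, y ≈ -33.0 km.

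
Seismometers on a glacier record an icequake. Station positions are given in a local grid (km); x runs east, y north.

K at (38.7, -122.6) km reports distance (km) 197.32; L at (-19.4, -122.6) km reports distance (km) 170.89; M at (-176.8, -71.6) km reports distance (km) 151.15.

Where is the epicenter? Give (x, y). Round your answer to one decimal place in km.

(-74.1, 39.3)

Circle about each station: (x − 38.7)² + (y + 122.6)² = 197.32²; (x + 19.4)² + (y + 122.6)² = 170.89²; (x + 176.8)² + (y + 71.6)² = 151.15².
Subtracting the K equation from the L and M equations removes the quadratic terms:
-116.2 x + 0.0 y = 8610.46
-431.0 x + 102.0 y = 35945.21
Solving the 2×2 system: x ≈ -74.1, y ≈ 39.3 km.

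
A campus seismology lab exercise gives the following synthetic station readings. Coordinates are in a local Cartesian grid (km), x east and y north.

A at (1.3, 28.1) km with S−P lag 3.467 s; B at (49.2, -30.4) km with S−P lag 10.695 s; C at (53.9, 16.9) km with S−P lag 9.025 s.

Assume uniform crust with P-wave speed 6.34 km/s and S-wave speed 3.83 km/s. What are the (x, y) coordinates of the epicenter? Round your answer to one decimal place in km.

Distance from S−P lag: d = Δt · v_P v_S / (v_P − v_S) = Δt · (6.34·3.83)/(6.34−3.83) ≈ 9.6742·Δt.
So d_A = 33.54, d_B = 103.47, d_C = 87.31 km.
Circle about each station: (x − 1.3)² + (y − 28.1)² = 33.54²; (x − 49.2)² + (y + 30.4)² = 103.47²; (x − 53.9)² + (y − 16.9)² = 87.31².
Subtracting the A equation from the B and C equations removes the quadratic terms:
95.8 x − 117.0 y = -7027.61
105.2 x − 22.4 y = -4098.58
Solving the 2×2 system: x ≈ -31.7, y ≈ 34.1 km.
Check against A (with the unrounded x, y): √((x − 1.3)²+(y − 28.1)²) = 33.54 ≈ 33.54 km. ✓

(-31.7, 34.1)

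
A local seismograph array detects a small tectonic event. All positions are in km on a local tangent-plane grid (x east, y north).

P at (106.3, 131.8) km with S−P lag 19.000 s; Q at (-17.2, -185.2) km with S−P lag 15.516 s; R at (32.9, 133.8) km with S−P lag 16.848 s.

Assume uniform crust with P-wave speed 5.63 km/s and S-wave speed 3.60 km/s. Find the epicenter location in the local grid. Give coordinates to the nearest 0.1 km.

Distance from S−P lag: d = Δt · v_P v_S / (v_P − v_S) = Δt · (5.63·3.60)/(5.63−3.60) ≈ 9.9842·Δt.
So d_P = 189.70, d_Q = 154.92, d_R = 168.21 km.
Circle about each station: (x − 106.3)² + (y − 131.8)² = 189.70²; (x + 17.2)² + (y + 185.2)² = 154.92²; (x − 32.9)² + (y − 133.8)² = 168.21².
Subtracting pairs of circle equations eliminates x²+y² and gives linear equations (the radical axes):
-247.0 x − 634.0 y = 17909.83
-146.8 x + 4.0 y = -1994.59
Solving the 2×2 system: x ≈ 12.7, y ≈ -33.2 km.

(12.7, -33.2)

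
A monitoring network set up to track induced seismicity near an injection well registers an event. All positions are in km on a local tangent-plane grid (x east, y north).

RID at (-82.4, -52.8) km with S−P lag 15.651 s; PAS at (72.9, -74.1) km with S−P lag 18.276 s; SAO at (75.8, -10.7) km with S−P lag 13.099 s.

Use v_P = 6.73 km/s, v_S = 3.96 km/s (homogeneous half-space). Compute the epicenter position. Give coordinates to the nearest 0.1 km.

-11.6 km east, 80.1 km north

Distance from S−P lag: d = Δt · v_P v_S / (v_P − v_S) = Δt · (6.73·3.96)/(6.73−3.96) ≈ 9.6212·Δt.
So d_RID = 150.58, d_PAS = 175.84, d_SAO = 126.03 km.
Circle about each station: (x + 82.4)² + (y + 52.8)² = 150.58²; (x − 72.9)² + (y + 74.1)² = 175.84²; (x − 75.8)² + (y + 10.7)² = 126.03².
Subtracting pairs of circle equations eliminates x²+y² and gives linear equations (the radical axes):
310.6 x − 42.6 y = -7017.75
316.4 x + 84.2 y = 3073.31
Solving the 2×2 system: x ≈ -11.6, y ≈ 80.1 km.
Check against RID (with the unrounded x, y): √((x + 82.4)²+(y + 52.8)²) = 150.59 ≈ 150.58 km. ✓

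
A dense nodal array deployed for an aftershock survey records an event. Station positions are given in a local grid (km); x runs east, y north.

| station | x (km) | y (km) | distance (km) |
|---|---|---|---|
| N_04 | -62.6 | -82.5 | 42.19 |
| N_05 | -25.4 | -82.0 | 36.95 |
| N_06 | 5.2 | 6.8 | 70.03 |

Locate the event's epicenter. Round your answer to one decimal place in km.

Circle about each station: (x + 62.6)² + (y + 82.5)² = 42.19²; (x + 25.4)² + (y + 82.0)² = 36.95²; (x − 5.2)² + (y − 6.8)² = 70.03².
Subtracting the N_04 equation from the N_05 and N_06 equations removes the quadratic terms:
74.4 x + 1.0 y = -2941.16
135.6 x + 178.6 y = -13775.93
Solving the 2×2 system: x ≈ -38.9, y ≈ -47.6 km.

-38.9 km east, -47.6 km north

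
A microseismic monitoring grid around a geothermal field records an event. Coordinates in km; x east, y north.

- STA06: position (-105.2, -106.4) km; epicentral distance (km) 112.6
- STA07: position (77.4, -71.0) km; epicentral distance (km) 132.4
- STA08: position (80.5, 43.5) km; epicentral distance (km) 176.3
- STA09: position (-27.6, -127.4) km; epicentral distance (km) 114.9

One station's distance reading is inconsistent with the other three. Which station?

STA08

Solve using three stations at a time. Using STA06, STA07, STA09 (subtract circle equations pairwise → linear system) gives (x, y) ≈ (-41.8, -13.4).
Distances from that point to each station vs reported:
  STA06: calculated 112.5 vs reported 112.6 → residual 0.1 km
  STA07: calculated 132.3 vs reported 132.4 → residual 0.1 km
  STA08: calculated 134.9 vs reported 176.3 → residual 41.4 km
  STA09: calculated 114.8 vs reported 114.9 → residual 0.1 km
STA06, STA07, STA09 are mutually consistent (residuals ≈ 0); STA08 is off by 41.4 km.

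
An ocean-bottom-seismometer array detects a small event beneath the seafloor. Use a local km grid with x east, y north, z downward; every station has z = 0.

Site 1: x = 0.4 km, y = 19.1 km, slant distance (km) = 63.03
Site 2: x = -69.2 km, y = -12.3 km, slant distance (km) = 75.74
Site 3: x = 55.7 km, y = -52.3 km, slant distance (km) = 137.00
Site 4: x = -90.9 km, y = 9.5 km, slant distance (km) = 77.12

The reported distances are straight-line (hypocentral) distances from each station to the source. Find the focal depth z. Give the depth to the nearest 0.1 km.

Each station gives a sphere (x−x_i)² + (y−y_i)² + z² = d_i² (stations at z=0).
Subtracting the Site 1 sphere from Site 2 and Site 3: z² cancels, leaving linear equations in x and y:
-139.2 x − 62.8 y = 2811.19
110.6 x − 142.8 y = -9323.41
Solving: x ≈ -36.794, y ≈ 36.792 km (keep extra digits for the depth step; rounded: -36.8, 36.8).
Then from the Site 1 sphere: z² = 63.03² − (x − 0.4)² − (y − 19.1)² with x = -36.794, y = 36.792, so z ≈ 47.711 ≈ 47.7 km.

z ≈ 47.7 km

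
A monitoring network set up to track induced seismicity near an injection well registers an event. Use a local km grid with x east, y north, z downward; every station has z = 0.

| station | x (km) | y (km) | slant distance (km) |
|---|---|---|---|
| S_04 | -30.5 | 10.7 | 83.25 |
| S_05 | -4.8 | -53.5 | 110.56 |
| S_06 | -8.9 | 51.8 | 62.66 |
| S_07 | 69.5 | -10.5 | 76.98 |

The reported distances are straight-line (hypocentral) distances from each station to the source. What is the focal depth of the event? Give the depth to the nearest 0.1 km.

45.1 km

Each station gives a sphere (x−x_i)² + (y−y_i)² + z² = d_i² (stations at z=0).
Subtracting the S_04 sphere from S_05 and S_06: z² cancels, leaving linear equations in x and y:
51.4 x − 128.4 y = -3452.40
43.2 x + 82.2 y = 4722.00
Solving: x ≈ 33.004, y ≈ 40.100 km (keep extra digits for the depth step; rounded: 33.0, 40.1).
Then from the S_04 sphere: z² = 83.25² − (x + 30.5)² − (y − 10.7)² with x = 33.004, y = 40.100, so z ≈ 45.094 ≈ 45.1 km.
Check against S_07 (with the unrounded solution): distance 76.98 ≈ 76.98 km. ✓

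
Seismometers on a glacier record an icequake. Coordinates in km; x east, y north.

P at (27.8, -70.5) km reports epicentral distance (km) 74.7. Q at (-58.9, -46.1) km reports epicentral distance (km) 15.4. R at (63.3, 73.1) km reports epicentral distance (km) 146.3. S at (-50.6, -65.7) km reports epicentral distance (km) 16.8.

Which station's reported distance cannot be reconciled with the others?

R

Solve using three stations at a time. Using P, Q, S (subtract circle equations pairwise → linear system) gives (x, y) ≈ (-44.1, -50.2).
Distances from that point to each station vs reported:
  P: calculated 74.7 vs reported 74.7 → residual 0.0 km
  Q: calculated 15.4 vs reported 15.4 → residual 0.0 km
  R: calculated 163.5 vs reported 146.3 → residual 17.2 km
  S: calculated 16.8 vs reported 16.8 → residual 0.0 km
P, Q, S are mutually consistent (residuals ≈ 0); R is off by 17.2 km.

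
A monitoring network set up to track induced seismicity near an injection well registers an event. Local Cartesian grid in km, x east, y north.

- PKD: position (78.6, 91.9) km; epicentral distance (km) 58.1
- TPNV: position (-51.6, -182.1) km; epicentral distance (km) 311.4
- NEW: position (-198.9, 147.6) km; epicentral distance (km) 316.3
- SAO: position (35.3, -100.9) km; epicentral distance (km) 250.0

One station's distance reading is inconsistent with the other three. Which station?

Solve using three stations at a time. Using PKD, NEW, SAO (subtract circle equations pairwise → linear system) gives (x, y) ≈ (117.2, 135.3).
Distances from that point to each station vs reported:
  PKD: calculated 58.1 vs reported 58.1 → residual 0.0 km
  TPNV: calculated 359.5 vs reported 311.4 → residual 48.1 km
  NEW: calculated 316.3 vs reported 316.3 → residual 0.0 km
  SAO: calculated 250.0 vs reported 250.0 → residual 0.0 km
PKD, NEW, SAO are mutually consistent (residuals ≈ 0); TPNV is off by 48.1 km.

TPNV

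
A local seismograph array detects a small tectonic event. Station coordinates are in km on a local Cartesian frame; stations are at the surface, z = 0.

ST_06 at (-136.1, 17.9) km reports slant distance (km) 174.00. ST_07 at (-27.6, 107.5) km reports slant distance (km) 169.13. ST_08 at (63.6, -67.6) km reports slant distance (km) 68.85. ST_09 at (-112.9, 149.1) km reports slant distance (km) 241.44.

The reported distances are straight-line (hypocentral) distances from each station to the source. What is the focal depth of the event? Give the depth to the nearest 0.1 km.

Each station gives a sphere (x−x_i)² + (y−y_i)² + z² = d_i² (stations at z=0).
Subtracting the ST_06 sphere from ST_07 and ST_08: z² cancels, leaving linear equations in x and y:
217.0 x + 179.2 y = -4854.57
399.4 x − 171.0 y = 15306.78
Solving: x ≈ 17.601, y ≈ -48.404 km (keep extra digits for the depth step; rounded: 17.6, -48.4).
Then from the ST_06 sphere: z² = 174.00² − (x + 136.1)² − (y − 17.9)² with x = 17.601, y = -48.404, so z ≈ 47.495 ≈ 47.5 km.

47.5 km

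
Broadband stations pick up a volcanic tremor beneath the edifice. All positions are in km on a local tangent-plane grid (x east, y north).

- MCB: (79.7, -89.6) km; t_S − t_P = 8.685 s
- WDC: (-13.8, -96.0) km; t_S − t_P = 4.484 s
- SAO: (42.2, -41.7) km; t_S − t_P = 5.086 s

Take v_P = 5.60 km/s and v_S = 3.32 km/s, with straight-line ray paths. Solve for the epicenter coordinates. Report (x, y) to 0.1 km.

Distance from S−P lag: d = Δt · v_P v_S / (v_P − v_S) = Δt · (5.60·3.32)/(5.60−3.32) ≈ 8.1544·Δt.
So d_MCB = 70.82, d_WDC = 36.56, d_SAO = 41.47 km.
Circle about each station: (x − 79.7)² + (y + 89.6)² = 70.82²; (x + 13.8)² + (y + 96.0)² = 36.56²; (x − 42.2)² + (y + 41.7)² = 41.47².
Subtracting the MCB equation from the WDC and SAO equations removes the quadratic terms:
-187.0 x − 12.8 y = -1294.97
-75.0 x + 95.8 y = -7564.81
Solving the 2×2 system: x ≈ 11.7, y ≈ -69.8 km.

(11.7, -69.8)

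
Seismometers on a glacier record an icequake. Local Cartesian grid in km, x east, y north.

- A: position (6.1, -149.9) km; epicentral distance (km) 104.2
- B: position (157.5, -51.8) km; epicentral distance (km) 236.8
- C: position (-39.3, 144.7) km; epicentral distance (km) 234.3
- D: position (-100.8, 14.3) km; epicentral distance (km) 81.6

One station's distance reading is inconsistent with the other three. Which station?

D

Solve using three stations at a time. Using A, B, C (subtract circle equations pairwise → linear system) gives (x, y) ≈ (-76.8, -86.6).
Distances from that point to each station vs reported:
  A: calculated 104.3 vs reported 104.2 → residual 0.1 km
  B: calculated 236.8 vs reported 236.8 → residual 0.0 km
  C: calculated 234.3 vs reported 234.3 → residual 0.0 km
  D: calculated 103.7 vs reported 81.6 → residual 22.1 km
A, B, C are mutually consistent (residuals ≈ 0); D is off by 22.1 km.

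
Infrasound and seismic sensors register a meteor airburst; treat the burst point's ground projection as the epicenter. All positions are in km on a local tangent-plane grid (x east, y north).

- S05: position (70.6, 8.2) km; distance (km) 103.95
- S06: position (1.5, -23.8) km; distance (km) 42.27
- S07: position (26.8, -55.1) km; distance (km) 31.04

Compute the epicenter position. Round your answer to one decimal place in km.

-2.3 km east, -65.9 km north

Circle about each station: (x − 70.6)² + (y − 8.2)² = 103.95²; (x − 1.5)² + (y + 23.8)² = 42.27²; (x − 26.8)² + (y + 55.1)² = 31.04².
Subtracting the S05 equation from the S06 and S07 equations removes the quadratic terms:
-138.2 x − 64.0 y = 4535.94
-87.6 x − 126.6 y = 8544.77
Solving the 2×2 system: x ≈ -2.3, y ≈ -65.9 km.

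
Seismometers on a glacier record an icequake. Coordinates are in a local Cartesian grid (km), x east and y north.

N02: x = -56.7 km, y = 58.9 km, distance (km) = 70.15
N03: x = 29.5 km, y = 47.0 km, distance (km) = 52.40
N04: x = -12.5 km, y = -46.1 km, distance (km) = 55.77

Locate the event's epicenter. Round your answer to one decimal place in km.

Circle about each station: (x + 56.7)² + (y − 58.9)² = 70.15²; (x − 29.5)² + (y − 47.0)² = 52.40²; (x + 12.5)² + (y + 46.1)² = 55.77².
Subtracting pairs of circle equations eliminates x²+y² and gives linear equations (the radical axes):
172.4 x − 23.8 y = -1429.59
88.4 x − 210.0 y = -2591.91
Solving the 2×2 system: x ≈ -7.0, y ≈ 9.4 km.
Check against N02 (with the unrounded x, y): √((x + 56.7)²+(y − 58.9)²) = 70.15 ≈ 70.15 km. ✓

x ≈ -7.0 km, y ≈ 9.4 km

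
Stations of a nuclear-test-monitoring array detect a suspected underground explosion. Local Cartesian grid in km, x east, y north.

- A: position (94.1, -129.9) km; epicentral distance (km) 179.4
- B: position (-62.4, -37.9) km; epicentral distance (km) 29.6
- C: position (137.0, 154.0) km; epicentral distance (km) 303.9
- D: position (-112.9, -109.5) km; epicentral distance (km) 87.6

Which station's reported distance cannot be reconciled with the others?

D

Solve using three stations at a time. Using A, B, C (subtract circle equations pairwise → linear system) gives (x, y) ≈ (-73.3, -65.4).
Distances from that point to each station vs reported:
  A: calculated 179.4 vs reported 179.4 → residual 0.0 km
  B: calculated 29.6 vs reported 29.6 → residual 0.0 km
  C: calculated 303.9 vs reported 303.9 → residual 0.0 km
  D: calculated 59.3 vs reported 87.6 → residual 28.3 km
A, B, C are mutually consistent (residuals ≈ 0); D is off by 28.3 km.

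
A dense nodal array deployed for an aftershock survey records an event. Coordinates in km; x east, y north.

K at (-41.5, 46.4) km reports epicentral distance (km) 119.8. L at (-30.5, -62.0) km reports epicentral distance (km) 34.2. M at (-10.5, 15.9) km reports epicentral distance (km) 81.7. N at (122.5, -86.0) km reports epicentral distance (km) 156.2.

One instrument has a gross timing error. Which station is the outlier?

Solve using three stations at a time. Using K, L, M (subtract circle equations pairwise → linear system) gives (x, y) ≈ (3.6, -64.6).
Distances from that point to each station vs reported:
  K: calculated 119.8 vs reported 119.8 → residual 0.0 km
  L: calculated 34.2 vs reported 34.2 → residual 0.0 km
  M: calculated 81.7 vs reported 81.7 → residual 0.0 km
  N: calculated 120.8 vs reported 156.2 → residual 35.4 km
K, L, M are mutually consistent (residuals ≈ 0); N is off by 35.4 km.

N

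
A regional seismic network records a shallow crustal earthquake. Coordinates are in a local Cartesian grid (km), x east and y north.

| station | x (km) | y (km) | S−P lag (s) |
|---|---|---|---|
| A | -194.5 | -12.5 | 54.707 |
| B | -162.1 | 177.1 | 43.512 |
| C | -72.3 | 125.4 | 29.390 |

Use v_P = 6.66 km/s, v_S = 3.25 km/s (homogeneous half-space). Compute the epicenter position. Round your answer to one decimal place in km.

Distance from S−P lag: d = Δt · v_P v_S / (v_P − v_S) = Δt · (6.66·3.25)/(6.66−3.25) ≈ 6.3475·Δt.
So d_A = 347.25, d_B = 276.19, d_C = 186.55 km.
Circle about each station: (x + 194.5)² + (y + 12.5)² = 347.25²; (x + 162.1)² + (y − 177.1)² = 276.19²; (x + 72.3)² + (y − 125.4)² = 186.55².
Subtracting the A equation from the B and C equations removes the quadratic terms:
64.8 x + 379.2 y = 63955.97
244.4 x + 275.8 y = 68747.61
Solving the 2×2 system: x ≈ 112.7, y ≈ 149.4 km.

(112.7, 149.4)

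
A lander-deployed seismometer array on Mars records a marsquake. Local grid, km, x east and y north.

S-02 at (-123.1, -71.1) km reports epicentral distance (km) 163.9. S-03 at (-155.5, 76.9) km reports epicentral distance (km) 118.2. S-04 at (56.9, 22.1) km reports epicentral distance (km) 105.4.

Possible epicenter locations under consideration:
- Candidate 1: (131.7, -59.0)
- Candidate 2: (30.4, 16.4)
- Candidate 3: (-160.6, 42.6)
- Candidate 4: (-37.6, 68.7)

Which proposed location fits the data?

For each candidate, compare |candidate − station| to the reported distance:
Candidate 1: residuals S-02 91.2, S-03 199.5, S-04 4.9 → max 199.5 km
Candidate 2: residuals S-02 12.8, S-03 77.3, S-04 78.3 → max 78.3 km
Candidate 3: residuals S-02 44.2, S-03 83.5, S-04 113.1 → max 113.1 km
Candidate 4: residuals S-02 0.0, S-03 0.0, S-04 0.0 → max 0.0 km
Only Candidate 4 has all residuals ≈ 0.

Candidate 4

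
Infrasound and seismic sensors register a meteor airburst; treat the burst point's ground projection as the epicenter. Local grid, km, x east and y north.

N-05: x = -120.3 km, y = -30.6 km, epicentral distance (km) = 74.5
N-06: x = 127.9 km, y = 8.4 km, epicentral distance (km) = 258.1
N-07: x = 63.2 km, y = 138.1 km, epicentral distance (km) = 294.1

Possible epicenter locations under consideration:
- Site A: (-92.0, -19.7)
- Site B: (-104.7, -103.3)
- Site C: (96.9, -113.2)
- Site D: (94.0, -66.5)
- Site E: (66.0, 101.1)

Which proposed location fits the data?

For each candidate, compare |candidate − station| to the reported distance:
Site A: residuals N-05 44.2, N-06 36.4, N-07 72.8 → max 72.8 km
Site B: residuals N-05 0.1, N-06 0.1, N-07 0.1 → max 0.1 km
Site C: residuals N-05 157.9, N-06 132.6, N-07 40.6 → max 157.9 km
Site D: residuals N-05 142.8, N-06 175.9, N-07 87.2 → max 175.9 km
Site E: residuals N-05 153.7, N-06 146.6, N-07 257.0 → max 257.0 km
Only Site B has all residuals ≈ 0.

Site B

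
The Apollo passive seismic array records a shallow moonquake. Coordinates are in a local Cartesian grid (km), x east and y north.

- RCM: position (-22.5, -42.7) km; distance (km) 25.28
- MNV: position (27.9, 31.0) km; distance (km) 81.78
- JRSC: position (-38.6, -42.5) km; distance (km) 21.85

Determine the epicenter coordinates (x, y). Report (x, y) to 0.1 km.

Circle about each station: (x + 22.5)² + (y + 42.7)² = 25.28²; (x − 27.9)² + (y − 31.0)² = 81.78²; (x + 38.6)² + (y + 42.5)² = 21.85².
Subtracting pairs of circle equations eliminates x²+y² and gives linear equations (the radical axes):
100.8 x + 147.4 y = -6639.02
-32.2 x + 0.4 y = 1128.33
Solving the 2×2 system: x ≈ -35.3, y ≈ -20.9 km.

(-35.3, -20.9)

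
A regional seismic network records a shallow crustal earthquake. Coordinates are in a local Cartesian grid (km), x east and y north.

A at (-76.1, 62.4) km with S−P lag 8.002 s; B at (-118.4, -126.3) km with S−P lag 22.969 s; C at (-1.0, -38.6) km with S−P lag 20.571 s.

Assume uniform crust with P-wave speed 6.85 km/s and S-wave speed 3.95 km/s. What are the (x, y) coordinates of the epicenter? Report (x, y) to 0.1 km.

Distance from S−P lag: d = Δt · v_P v_S / (v_P − v_S) = Δt · (6.85·3.95)/(6.85−3.95) ≈ 9.3302·Δt.
So d_A = 74.66, d_B = 214.30, d_C = 191.93 km.
Circle about each station: (x + 76.1)² + (y − 62.4)² = 74.66²; (x + 118.4)² + (y + 126.3)² = 214.30²; (x + 1.0)² + (y + 38.6)² = 191.93².
Subtracting pairs of circle equations eliminates x²+y² and gives linear equations (the radical axes):
-84.6 x − 377.4 y = -20065.09
150.2 x − 202.0 y = -39457.02
Solving the 2×2 system: x ≈ -146.9, y ≈ 86.1 km.

x ≈ -146.9 km, y ≈ 86.1 km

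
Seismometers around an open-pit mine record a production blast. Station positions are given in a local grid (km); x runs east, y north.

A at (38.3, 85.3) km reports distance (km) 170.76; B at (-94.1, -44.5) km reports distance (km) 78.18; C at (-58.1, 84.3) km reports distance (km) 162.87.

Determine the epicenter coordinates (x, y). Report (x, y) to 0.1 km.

Circle about each station: (x − 38.3)² + (y − 85.3)² = 170.76²; (x + 94.1)² + (y + 44.5)² = 78.18²; (x + 58.1)² + (y − 84.3)² = 162.87².
Subtracting the A equation from the B and C equations removes the quadratic terms:
-264.8 x − 259.6 y = 25138.95
-192.8 x − 2.0 y = 4371.46
Solving the 2×2 system: x ≈ -21.9, y ≈ -74.5 km.
Check against A (with the unrounded x, y): √((x − 38.3)²+(y − 85.3)²) = 170.76 ≈ 170.76 km. ✓

x ≈ -21.9 km, y ≈ -74.5 km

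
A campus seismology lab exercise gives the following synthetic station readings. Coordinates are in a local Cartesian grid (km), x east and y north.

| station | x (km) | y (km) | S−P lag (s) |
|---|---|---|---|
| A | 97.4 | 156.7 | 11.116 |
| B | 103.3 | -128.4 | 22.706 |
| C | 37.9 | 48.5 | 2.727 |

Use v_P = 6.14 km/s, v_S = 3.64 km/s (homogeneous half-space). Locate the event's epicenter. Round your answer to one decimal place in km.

Distance from S−P lag: d = Δt · v_P v_S / (v_P − v_S) = Δt · (6.14·3.64)/(6.14−3.64) ≈ 8.9398·Δt.
So d_A = 99.38, d_B = 202.99, d_C = 24.38 km.
Circle about each station: (x − 97.4)² + (y − 156.7)² = 99.38²; (x − 103.3)² + (y + 128.4)² = 202.99²; (x − 37.9)² + (y − 48.5)² = 24.38².
Subtracting pairs of circle equations eliminates x²+y² and gives linear equations (the radical axes):
11.8 x − 570.2 y = -38212.76
-119.0 x − 216.4 y = -20970.99
Solving the 2×2 system: x ≈ 52.4, y ≈ 68.1 km.

52.4 km east, 68.1 km north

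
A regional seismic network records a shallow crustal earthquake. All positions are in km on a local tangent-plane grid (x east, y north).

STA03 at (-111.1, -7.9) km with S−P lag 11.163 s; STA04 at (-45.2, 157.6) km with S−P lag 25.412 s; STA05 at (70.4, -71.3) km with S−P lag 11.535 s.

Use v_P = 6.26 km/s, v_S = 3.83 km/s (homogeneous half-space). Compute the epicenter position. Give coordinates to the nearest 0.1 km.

Distance from S−P lag: d = Δt · v_P v_S / (v_P − v_S) = Δt · (6.26·3.83)/(6.26−3.83) ≈ 9.8666·Δt.
So d_STA03 = 110.14, d_STA04 = 250.73, d_STA05 = 113.81 km.
Circle about each station: (x + 111.1)² + (y + 7.9)² = 110.14²; (x + 45.2)² + (y − 157.6)² = 250.73²; (x − 70.4)² + (y + 71.3)² = 113.81².
Subtracting the STA03 equation from the STA04 and STA05 equations removes the quadratic terms:
131.8 x + 331.0 y = -36259.53
363.0 x − 126.8 y = -3187.67
Solving the 2×2 system: x ≈ -41.3, y ≈ -93.1 km.

-41.3 km east, -93.1 km north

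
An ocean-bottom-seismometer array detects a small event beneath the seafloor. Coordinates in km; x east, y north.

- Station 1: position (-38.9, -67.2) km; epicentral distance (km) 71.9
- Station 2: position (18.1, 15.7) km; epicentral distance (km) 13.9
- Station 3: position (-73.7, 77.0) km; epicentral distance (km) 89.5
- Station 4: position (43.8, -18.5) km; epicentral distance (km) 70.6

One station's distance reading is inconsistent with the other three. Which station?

Station 2

Solve using three stations at a time. Using Station 1, Station 3, Station 4 (subtract circle equations pairwise → linear system) gives (x, y) ≈ (-23.4, 3.0).
Distances from that point to each station vs reported:
  Station 1: calculated 71.9 vs reported 71.9 → residual 0.0 km
  Station 2: calculated 43.4 vs reported 13.9 → residual 29.5 km
  Station 3: calculated 89.5 vs reported 89.5 → residual 0.0 km
  Station 4: calculated 70.6 vs reported 70.6 → residual 0.0 km
Station 1, Station 3, Station 4 are mutually consistent (residuals ≈ 0); Station 2 is off by 29.5 km.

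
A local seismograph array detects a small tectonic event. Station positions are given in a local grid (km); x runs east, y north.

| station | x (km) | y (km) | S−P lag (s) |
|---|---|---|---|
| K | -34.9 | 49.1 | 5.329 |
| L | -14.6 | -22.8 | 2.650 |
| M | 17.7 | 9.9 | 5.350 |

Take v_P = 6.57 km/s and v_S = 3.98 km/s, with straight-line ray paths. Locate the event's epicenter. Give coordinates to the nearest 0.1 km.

Distance from S−P lag: d = Δt · v_P v_S / (v_P − v_S) = Δt · (6.57·3.98)/(6.57−3.98) ≈ 10.0960·Δt.
So d_K = 53.80, d_L = 26.75, d_M = 54.01 km.
Circle about each station: (x + 34.9)² + (y − 49.1)² = 53.80²; (x + 14.6)² + (y + 22.8)² = 26.75²; (x − 17.7)² + (y − 9.9)² = 54.01².
Subtracting the K equation from the L and M equations removes the quadratic terms:
40.6 x − 143.8 y = -716.94
105.2 x − 78.4 y = -3240.16
Solving the 2×2 system: x ≈ -34.3, y ≈ -4.7 km.

-34.3 km east, -4.7 km north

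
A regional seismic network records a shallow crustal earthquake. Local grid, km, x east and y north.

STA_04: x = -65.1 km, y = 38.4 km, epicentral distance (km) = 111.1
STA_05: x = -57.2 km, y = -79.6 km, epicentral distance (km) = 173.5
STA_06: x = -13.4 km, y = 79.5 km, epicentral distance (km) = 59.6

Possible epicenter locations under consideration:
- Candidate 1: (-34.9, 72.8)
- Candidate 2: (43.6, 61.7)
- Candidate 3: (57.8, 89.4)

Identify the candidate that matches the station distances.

For each candidate, compare |candidate − station| to the reported distance:
Candidate 1: residuals STA_04 65.3, STA_05 19.5, STA_06 37.1 → max 65.3 km
Candidate 2: residuals STA_04 0.1, STA_05 0.1, STA_06 0.1 → max 0.1 km
Candidate 3: residuals STA_04 22.0, STA_05 30.9, STA_06 12.3 → max 30.9 km
Only Candidate 2 has all residuals ≈ 0.

Candidate 2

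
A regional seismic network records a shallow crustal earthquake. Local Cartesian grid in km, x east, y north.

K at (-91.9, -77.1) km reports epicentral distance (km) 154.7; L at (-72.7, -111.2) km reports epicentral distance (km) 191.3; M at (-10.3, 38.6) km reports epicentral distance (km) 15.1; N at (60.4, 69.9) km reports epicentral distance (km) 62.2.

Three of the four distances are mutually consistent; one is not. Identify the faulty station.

Solve using three stations at a time. Using K, M, N (subtract circle equations pairwise → linear system) gives (x, y) ≈ (3.6, 44.6).
Distances from that point to each station vs reported:
  K: calculated 154.7 vs reported 154.7 → residual 0.0 km
  L: calculated 173.5 vs reported 191.3 → residual 17.8 km
  M: calculated 15.1 vs reported 15.1 → residual 0.0 km
  N: calculated 62.2 vs reported 62.2 → residual 0.0 km
K, M, N are mutually consistent (residuals ≈ 0); L is off by 17.8 km.

L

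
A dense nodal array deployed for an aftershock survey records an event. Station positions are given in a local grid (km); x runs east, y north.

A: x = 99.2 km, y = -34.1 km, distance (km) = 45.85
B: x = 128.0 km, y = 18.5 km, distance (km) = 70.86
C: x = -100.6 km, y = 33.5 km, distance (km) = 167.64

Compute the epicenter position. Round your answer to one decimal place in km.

62.0 km east, -7.3 km north

Circle about each station: (x − 99.2)² + (y + 34.1)² = 45.85²; (x − 128.0)² + (y − 18.5)² = 70.86²; (x + 100.6)² + (y − 33.5)² = 167.64².
Subtracting pairs of circle equations eliminates x²+y² and gives linear equations (the radical axes):
57.6 x + 105.2 y = 2803.88
-399.6 x + 135.2 y = -25761.79
Solving the 2×2 system: x ≈ 62.0, y ≈ -7.3 km.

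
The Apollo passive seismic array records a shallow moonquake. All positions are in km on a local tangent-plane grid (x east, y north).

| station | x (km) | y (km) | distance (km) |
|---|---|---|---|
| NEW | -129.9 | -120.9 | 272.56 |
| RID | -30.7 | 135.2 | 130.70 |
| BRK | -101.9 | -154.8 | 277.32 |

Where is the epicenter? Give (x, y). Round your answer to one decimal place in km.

Circle about each station: (x + 129.9)² + (y + 120.9)² = 272.56²; (x + 30.7)² + (y − 135.2)² = 130.70²; (x + 101.9)² + (y + 154.8)² = 277.32².
Subtracting pairs of circle equations eliminates x²+y² and gives linear equations (the radical axes):
198.4 x + 512.2 y = 44937.17
56.0 x − 67.8 y = 238.40
Solving the 2×2 system: x ≈ 75.2, y ≈ 58.6 km.

75.2 km east, 58.6 km north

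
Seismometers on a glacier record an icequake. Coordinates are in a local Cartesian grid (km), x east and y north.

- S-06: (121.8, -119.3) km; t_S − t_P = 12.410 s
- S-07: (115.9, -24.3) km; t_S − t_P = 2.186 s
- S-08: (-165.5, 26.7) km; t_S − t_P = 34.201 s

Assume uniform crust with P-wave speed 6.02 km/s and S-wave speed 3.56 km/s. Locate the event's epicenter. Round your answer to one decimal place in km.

Distance from S−P lag: d = Δt · v_P v_S / (v_P − v_S) = Δt · (6.02·3.56)/(6.02−3.56) ≈ 8.7119·Δt.
So d_S-06 = 108.11, d_S-07 = 19.04, d_S-08 = 297.95 km.
Circle about each station: (x − 121.8)² + (y + 119.3)² = 108.11²; (x − 115.9)² + (y + 24.3)² = 19.04²; (x + 165.5)² + (y − 26.7)² = 297.95².
Subtracting the S-06 equation from the S-07 and S-08 equations removes the quadratic terms:
-11.8 x + 190.0 y = -3719.18
-574.6 x + 292.0 y = -78051.02
Solving the 2×2 system: x ≈ 130.0, y ≈ -11.5 km.

(130.0, -11.5)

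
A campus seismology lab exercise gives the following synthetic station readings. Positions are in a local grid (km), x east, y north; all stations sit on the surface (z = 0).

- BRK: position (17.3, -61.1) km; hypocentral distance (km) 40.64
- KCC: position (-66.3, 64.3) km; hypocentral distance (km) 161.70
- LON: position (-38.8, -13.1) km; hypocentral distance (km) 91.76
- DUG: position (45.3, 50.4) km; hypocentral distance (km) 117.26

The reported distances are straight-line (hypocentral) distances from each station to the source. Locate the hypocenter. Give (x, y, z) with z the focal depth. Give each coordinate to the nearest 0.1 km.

(30.5, -59.4, 38.4)

Each station gives a sphere (x−x_i)² + (y−y_i)² + z² = d_i² (stations at z=0).
Subtracting the BRK sphere from KCC and LON: z² cancels, leaving linear equations in x and y:
-167.2 x + 250.8 y = -19997.60
-112.2 x + 96.0 y = -9123.74
Solving: x ≈ 30.480, y ≈ -59.415 km (keep extra digits for the depth step; rounded: 30.5, -59.4).
Then from the BRK sphere: z² = 40.64² − (x − 17.3)² − (y + 61.1)² with x = 30.480, y = -59.415, so z ≈ 38.406 ≈ 38.4 km.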